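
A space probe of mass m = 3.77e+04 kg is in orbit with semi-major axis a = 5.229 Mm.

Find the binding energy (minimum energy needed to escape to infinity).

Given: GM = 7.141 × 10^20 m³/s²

Convert to SI: a = 5.229 Mm = 5.229e+06 m.
Total orbital energy is E = −GMm/(2a); binding energy is E_bind = −E = GMm/(2a).
E_bind = 7.141e+20 · 3.77e+04 / (2 · 5.229e+06) J ≈ 2.574e+18 J = 2.574 EJ.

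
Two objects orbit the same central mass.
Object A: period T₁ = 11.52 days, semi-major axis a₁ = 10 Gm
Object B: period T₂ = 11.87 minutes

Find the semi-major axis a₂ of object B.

Convert to SI: T₁ = 11.52 days = 995328 s; a₁ = 10 Gm = 1e+10 m; T₂ = 11.87 minutes = 712.2 s.
Kepler's third law: (T₁/T₂)² = (a₁/a₂)³ ⇒ a₂ = a₁ · (T₂/T₁)^(2/3).
T₂/T₁ = 712.2 / 995328 = 0.000715543.
a₂ = 1e+10 · (0.000715543)^(2/3) m ≈ 8e+07 m = 80 Mm.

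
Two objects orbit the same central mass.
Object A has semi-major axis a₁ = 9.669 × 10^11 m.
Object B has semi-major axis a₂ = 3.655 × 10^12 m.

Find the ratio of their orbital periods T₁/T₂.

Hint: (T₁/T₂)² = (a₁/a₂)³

From Kepler's third law, (T₁/T₂)² = (a₁/a₂)³, so T₁/T₂ = (a₁/a₂)^(3/2).
a₁/a₂ = 9.669e+11 / 3.655e+12 = 0.264542.
T₁/T₂ = (0.264542)^(3/2) ≈ 0.1361.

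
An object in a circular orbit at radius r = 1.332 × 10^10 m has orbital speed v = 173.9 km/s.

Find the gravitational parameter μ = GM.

Convert to SI: v = 173.9 km/s = 173900 m/s.
For a circular orbit v² = GM/r, so GM = v² · r.
GM = (173900)² · 1.332e+10 m³/s² ≈ 4.028e+20 m³/s² = 4.028 × 10^20 m³/s².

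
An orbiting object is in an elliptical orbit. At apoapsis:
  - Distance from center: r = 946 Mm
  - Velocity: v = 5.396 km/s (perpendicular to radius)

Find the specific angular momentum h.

Convert to SI: r = 946 Mm = 9.46e+08 m; v = 5.396 km/s = 5396 m/s.
With v perpendicular to r, h = r · v.
h = 9.46e+08 · 5396 m²/s ≈ 5.105e+12 m²/s.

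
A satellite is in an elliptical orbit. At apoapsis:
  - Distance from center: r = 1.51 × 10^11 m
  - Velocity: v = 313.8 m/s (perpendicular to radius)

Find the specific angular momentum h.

With v perpendicular to r, h = r · v.
h = 1.51e+11 · 313.8 m²/s ≈ 4.738e+13 m²/s.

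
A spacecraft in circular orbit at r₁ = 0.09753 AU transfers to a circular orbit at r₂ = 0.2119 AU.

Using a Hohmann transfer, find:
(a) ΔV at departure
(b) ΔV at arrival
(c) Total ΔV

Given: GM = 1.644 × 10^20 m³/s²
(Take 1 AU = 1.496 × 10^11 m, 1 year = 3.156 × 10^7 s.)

Convert to SI: r₁ = 0.09753 AU = 1.45905e+10 m; r₂ = 0.2119 AU = 3.17002e+10 m.
Transfer semi-major axis: a_t = (r₁ + r₂)/2 = (1.45905e+10 + 3.17002e+10)/2 = 2.31454e+10 m.
Circular speeds: v₁ = √(GM/r₁) = 106149 m/s, v₂ = √(GM/r₂) = 72014.4 m/s.
Transfer speeds (vis-viva v² = GM(2/r − 1/a_t)): v₁ᵗ = 124227 m/s, v₂ᵗ = 57177.2 m/s.
(a) ΔV₁ = |v₁ᵗ − v₁| ≈ 1.808e+04 m/s = 3.814 AU/year.
(b) ΔV₂ = |v₂ − v₂ᵗ| ≈ 1.484e+04 m/s = 3.13 AU/year.
(c) ΔV_total = ΔV₁ + ΔV₂ ≈ 3.292e+04 m/s = 6.944 AU/year.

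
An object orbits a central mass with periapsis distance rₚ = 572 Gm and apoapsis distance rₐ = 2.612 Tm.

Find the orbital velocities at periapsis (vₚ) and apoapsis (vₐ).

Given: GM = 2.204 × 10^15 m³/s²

Convert to SI: rₚ = 572 Gm = 5.72e+11 m; rₐ = 2.612 Tm = 2.612e+12 m.
Use the vis-viva equation v² = GM(2/r − 1/a) with a = (rₚ + rₐ)/2 = (5.72e+11 + 2.612e+12)/2 = 1.592e+12 m.
vₚ = √(GM · (2/rₚ − 1/a)) = √(2.204e+15 · (2/5.72e+11 − 1/1.592e+12)) m/s ≈ 79.51 m/s = 79.51 m/s.
vₐ = √(GM · (2/rₐ − 1/a)) = √(2.204e+15 · (2/2.612e+12 − 1/1.592e+12)) m/s ≈ 17.41 m/s = 17.41 m/s.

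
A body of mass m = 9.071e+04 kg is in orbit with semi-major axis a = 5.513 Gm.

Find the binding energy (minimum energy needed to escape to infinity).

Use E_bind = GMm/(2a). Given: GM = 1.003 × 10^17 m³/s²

Convert to SI: a = 5.513 Gm = 5.513e+09 m.
Total orbital energy is E = −GMm/(2a); binding energy is E_bind = −E = GMm/(2a).
E_bind = 1.003e+17 · 9.071e+04 / (2 · 5.513e+09) J ≈ 8.252e+11 J = 825.2 GJ.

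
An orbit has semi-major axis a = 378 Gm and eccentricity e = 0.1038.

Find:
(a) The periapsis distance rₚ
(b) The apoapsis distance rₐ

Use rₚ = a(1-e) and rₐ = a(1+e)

Convert to SI: a = 378 Gm = 3.78e+11 m.
(a) rₚ = a(1 − e) = 3.78e+11 · (1 − 0.1038) = 3.78e+11 · 0.8962 ≈ 3.388e+11 m = 338.8 Gm.
(b) rₐ = a(1 + e) = 3.78e+11 · (1 + 0.1038) = 3.78e+11 · 1.1038 ≈ 4.172e+11 m = 417.2 Gm.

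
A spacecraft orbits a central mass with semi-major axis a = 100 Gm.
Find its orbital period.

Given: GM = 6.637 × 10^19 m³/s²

Convert to SI: a = 100 Gm = 1e+11 m.
Kepler's third law: T = 2π √(a³ / GM).
Substituting a = 1e+11 m and GM = 6.637e+19 m³/s²:
T = 2π √((1e+11)³ / 6.637e+19) s
T ≈ 2.439e+07 s = 282.3 days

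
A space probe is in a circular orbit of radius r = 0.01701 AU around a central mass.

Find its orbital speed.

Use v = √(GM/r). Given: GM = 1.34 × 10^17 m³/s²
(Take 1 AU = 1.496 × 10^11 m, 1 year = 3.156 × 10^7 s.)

Convert to SI: r = 0.01701 AU = 2.5447e+09 m.
For a circular orbit, gravity supplies the centripetal force, so v = √(GM / r).
v = √(1.34e+17 / 2.5447e+09) m/s ≈ 7257 m/s = 1.531 AU/year.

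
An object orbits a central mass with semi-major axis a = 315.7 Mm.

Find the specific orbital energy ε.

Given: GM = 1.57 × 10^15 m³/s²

Convert to SI: a = 315.7 Mm = 3.157e+08 m.
ε = −GM / (2a).
ε = −1.57e+15 / (2 · 3.157e+08) J/kg ≈ -2.487e+06 J/kg = -2.487 MJ/kg.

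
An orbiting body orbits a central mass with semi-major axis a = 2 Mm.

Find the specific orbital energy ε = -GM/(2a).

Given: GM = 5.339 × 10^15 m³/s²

Convert to SI: a = 2 Mm = 2e+06 m.
ε = −GM / (2a).
ε = −5.339e+15 / (2 · 2e+06) J/kg ≈ -1.335e+09 J/kg = -1.335 GJ/kg.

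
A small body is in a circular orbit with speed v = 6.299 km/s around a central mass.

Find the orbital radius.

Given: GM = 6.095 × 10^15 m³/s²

Convert to SI: v = 6.299 km/s = 6299 m/s.
For a circular orbit, v² = GM / r, so r = GM / v².
r = 6.095e+15 / (6299)² m ≈ 1.536e+08 m = 153.6 Mm.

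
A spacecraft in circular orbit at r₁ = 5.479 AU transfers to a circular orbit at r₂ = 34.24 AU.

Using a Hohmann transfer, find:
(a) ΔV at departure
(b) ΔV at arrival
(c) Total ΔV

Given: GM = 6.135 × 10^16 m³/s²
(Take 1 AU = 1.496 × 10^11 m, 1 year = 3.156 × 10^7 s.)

Convert to SI: r₁ = 5.479 AU = 8.19658e+11 m; r₂ = 34.24 AU = 5.1223e+12 m.
Transfer semi-major axis: a_t = (r₁ + r₂)/2 = (8.19658e+11 + 5.1223e+12)/2 = 2.97098e+12 m.
Circular speeds: v₁ = √(GM/r₁) = 273.584 m/s, v₂ = √(GM/r₂) = 109.44 m/s.
Transfer speeds (vis-viva v² = GM(2/r − 1/a_t)): v₁ᵗ = 359.231 m/s, v₂ᵗ = 57.4832 m/s.
(a) ΔV₁ = |v₁ᵗ − v₁| ≈ 85.65 m/s = 0.01807 AU/year.
(b) ΔV₂ = |v₂ − v₂ᵗ| ≈ 51.96 m/s = 0.01096 AU/year.
(c) ΔV_total = ΔV₁ + ΔV₂ ≈ 137.6 m/s = 0.02903 AU/year.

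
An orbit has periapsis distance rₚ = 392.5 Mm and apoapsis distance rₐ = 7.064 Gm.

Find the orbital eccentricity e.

Convert to SI: rₚ = 392.5 Mm = 3.925e+08 m; rₐ = 7.064 Gm = 7.064e+09 m.
e = (rₐ − rₚ) / (rₐ + rₚ).
e = (7.064e+09 − 3.925e+08) / (7.064e+09 + 3.925e+08) = 6.6715e+09 / 7.4565e+09 ≈ 0.8947.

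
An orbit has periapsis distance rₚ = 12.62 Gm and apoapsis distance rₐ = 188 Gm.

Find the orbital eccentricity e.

Convert to SI: rₚ = 12.62 Gm = 1.262e+10 m; rₐ = 188 Gm = 1.88e+11 m.
e = (rₐ − rₚ) / (rₐ + rₚ).
e = (1.88e+11 − 1.262e+10) / (1.88e+11 + 1.262e+10) = 1.7538e+11 / 2.0062e+11 ≈ 0.8742.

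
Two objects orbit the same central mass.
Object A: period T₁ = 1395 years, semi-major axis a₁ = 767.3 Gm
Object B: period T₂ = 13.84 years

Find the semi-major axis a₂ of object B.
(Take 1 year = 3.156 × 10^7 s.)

Convert to SI: T₁ = 1395 years = 4.40262e+10 s; a₁ = 767.3 Gm = 7.673e+11 m; T₂ = 13.84 years = 4.3679e+08 s.
Kepler's third law: (T₁/T₂)² = (a₁/a₂)³ ⇒ a₂ = a₁ · (T₂/T₁)^(2/3).
T₂/T₁ = 4.3679e+08 / 4.40262e+10 = 0.00992115.
a₂ = 7.673e+11 · (0.00992115)^(2/3) m ≈ 3.543e+10 m = 35.43 Gm.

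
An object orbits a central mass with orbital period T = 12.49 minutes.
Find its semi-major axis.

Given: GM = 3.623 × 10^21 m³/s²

Convert to SI: T = 12.49 minutes = 749.4 s.
Invert Kepler's third law: a = (GM · T² / (4π²))^(1/3).
Substituting T = 749.4 s and GM = 3.623e+21 m³/s²:
a = (3.623e+21 · (749.4)² / (4π²))^(1/3) m
a ≈ 3.721e+08 m = 372.1 Mm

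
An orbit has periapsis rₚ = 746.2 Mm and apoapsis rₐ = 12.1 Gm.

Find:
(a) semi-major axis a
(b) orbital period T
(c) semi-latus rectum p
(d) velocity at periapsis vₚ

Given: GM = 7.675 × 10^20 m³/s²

Convert to SI: rₚ = 746.2 Mm = 7.462e+08 m; rₐ = 12.1 Gm = 1.21e+10 m.
(a) a = (rₚ + rₐ)/2 = (7.462e+08 + 1.21e+10)/2 ≈ 6.423e+09 m
(b) With a = (rₚ + rₐ)/2 = 6.4231e+09 m, T = 2π √(a³/GM) = 2π √((6.4231e+09)³/7.675e+20) s ≈ 1.168e+05 s
(c) From a = (rₚ + rₐ)/2 = 6.4231e+09 m and e = (rₐ − rₚ)/(rₐ + rₚ) = 0.883826, p = a(1 − e²) = 6.4231e+09 · (1 − (0.883826)²) ≈ 1.406e+09 m
(d) With a = (rₚ + rₐ)/2 = 6.4231e+09 m, vₚ = √(GM (2/rₚ − 1/a)) = √(7.675e+20 · (2/7.462e+08 − 1/6.4231e+09)) m/s ≈ 1.392e+06 m/s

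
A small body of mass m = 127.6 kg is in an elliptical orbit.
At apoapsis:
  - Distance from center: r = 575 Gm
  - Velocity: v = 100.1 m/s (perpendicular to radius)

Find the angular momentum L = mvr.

Convert to SI: r = 575 Gm = 5.75e+11 m.
Since v is perpendicular to r, L = m · v · r.
L = 127.6 · 100.1 · 5.75e+11 kg·m²/s ≈ 7.344e+15 kg·m²/s.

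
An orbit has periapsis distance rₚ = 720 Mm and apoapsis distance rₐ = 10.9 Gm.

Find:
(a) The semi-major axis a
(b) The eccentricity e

Convert to SI: rₚ = 720 Mm = 7.2e+08 m; rₐ = 10.9 Gm = 1.09e+10 m.
(a) a = (rₚ + rₐ) / 2 = (7.2e+08 + 1.09e+10) / 2 ≈ 5.81e+09 m = 5.81 Gm.
(b) e = (rₐ − rₚ) / (rₐ + rₚ) = (1.09e+10 − 7.2e+08) / (1.09e+10 + 7.2e+08) ≈ 0.8761.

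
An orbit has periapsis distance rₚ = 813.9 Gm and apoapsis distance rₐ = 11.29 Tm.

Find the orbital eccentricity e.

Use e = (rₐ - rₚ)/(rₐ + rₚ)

Convert to SI: rₚ = 813.9 Gm = 8.139e+11 m; rₐ = 11.29 Tm = 1.129e+13 m.
e = (rₐ − rₚ) / (rₐ + rₚ).
e = (1.129e+13 − 8.139e+11) / (1.129e+13 + 8.139e+11) = 1.04761e+13 / 1.21039e+13 ≈ 0.8655.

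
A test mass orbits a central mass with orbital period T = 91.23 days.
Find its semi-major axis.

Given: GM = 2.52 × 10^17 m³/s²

Convert to SI: T = 91.23 days = 7.88227e+06 s.
Invert Kepler's third law: a = (GM · T² / (4π²))^(1/3).
Substituting T = 7.88227e+06 s and GM = 2.52e+17 m³/s²:
a = (2.52e+17 · (7.88227e+06)² / (4π²))^(1/3) m
a ≈ 7.347e+09 m = 7.347 Gm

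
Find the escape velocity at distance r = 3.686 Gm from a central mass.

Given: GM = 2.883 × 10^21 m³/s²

Convert to SI: r = 3.686 Gm = 3.686e+09 m.
Escape velocity comes from setting total energy to zero: ½v² − GM/r = 0 ⇒ v_esc = √(2GM / r).
v_esc = √(2 · 2.883e+21 / 3.686e+09) m/s ≈ 1.251e+06 m/s = 1251 km/s.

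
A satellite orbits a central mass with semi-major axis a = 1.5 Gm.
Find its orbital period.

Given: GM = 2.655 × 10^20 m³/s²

Convert to SI: a = 1.5 Gm = 1.5e+09 m.
Kepler's third law: T = 2π √(a³ / GM).
Substituting a = 1.5e+09 m and GM = 2.655e+20 m³/s²:
T = 2π √((1.5e+09)³ / 2.655e+20) s
T ≈ 2.24e+04 s = 6.223 hours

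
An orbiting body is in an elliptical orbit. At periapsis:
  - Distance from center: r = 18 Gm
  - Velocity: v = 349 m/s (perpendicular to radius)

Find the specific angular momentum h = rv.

Convert to SI: r = 18 Gm = 1.8e+10 m.
With v perpendicular to r, h = r · v.
h = 1.8e+10 · 349 m²/s ≈ 6.282e+12 m²/s.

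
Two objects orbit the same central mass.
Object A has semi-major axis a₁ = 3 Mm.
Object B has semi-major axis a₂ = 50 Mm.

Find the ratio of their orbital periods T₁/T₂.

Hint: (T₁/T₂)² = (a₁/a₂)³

Convert to SI: a₁ = 3 Mm = 3e+06 m; a₂ = 50 Mm = 5e+07 m.
From Kepler's third law, (T₁/T₂)² = (a₁/a₂)³, so T₁/T₂ = (a₁/a₂)^(3/2).
a₁/a₂ = 3e+06 / 5e+07 = 0.06.
T₁/T₂ = (0.06)^(3/2) ≈ 0.0147.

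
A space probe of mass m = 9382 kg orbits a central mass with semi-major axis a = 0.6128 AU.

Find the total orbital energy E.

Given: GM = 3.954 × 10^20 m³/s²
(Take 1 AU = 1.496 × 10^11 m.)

Convert to SI: a = 0.6128 AU = 9.16749e+10 m.
E = −GMm / (2a).
E = −3.954e+20 · 9382 / (2 · 9.16749e+10) J ≈ -2.023e+13 J = -20.23 TJ.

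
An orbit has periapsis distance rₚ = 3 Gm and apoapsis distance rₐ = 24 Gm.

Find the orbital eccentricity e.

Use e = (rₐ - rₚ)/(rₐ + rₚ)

Convert to SI: rₚ = 3 Gm = 3e+09 m; rₐ = 24 Gm = 2.4e+10 m.
e = (rₐ − rₚ) / (rₐ + rₚ).
e = (2.4e+10 − 3e+09) / (2.4e+10 + 3e+09) = 2.1e+10 / 2.7e+10 ≈ 0.7778.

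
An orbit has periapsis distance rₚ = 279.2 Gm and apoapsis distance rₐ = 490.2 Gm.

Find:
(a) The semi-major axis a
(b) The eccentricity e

Convert to SI: rₚ = 279.2 Gm = 2.792e+11 m; rₐ = 490.2 Gm = 4.902e+11 m.
(a) a = (rₚ + rₐ) / 2 = (2.792e+11 + 4.902e+11) / 2 ≈ 3.847e+11 m = 384.7 Gm.
(b) e = (rₐ − rₚ) / (rₐ + rₚ) = (4.902e+11 − 2.792e+11) / (4.902e+11 + 2.792e+11) ≈ 0.2742.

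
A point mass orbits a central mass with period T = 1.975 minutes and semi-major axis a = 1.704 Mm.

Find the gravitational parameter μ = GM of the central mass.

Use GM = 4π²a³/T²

Convert to SI: T = 1.975 minutes = 118.5 s; a = 1.704 Mm = 1.704e+06 m.
GM = 4π² · a³ / T².
GM = 4π² · (1.704e+06)³ / (118.5)² m³/s² ≈ 1.391e+16 m³/s² = 1.391 × 10^16 m³/s².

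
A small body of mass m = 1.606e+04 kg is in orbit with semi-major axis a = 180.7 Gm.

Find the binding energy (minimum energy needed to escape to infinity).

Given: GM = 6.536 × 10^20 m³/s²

Convert to SI: a = 180.7 Gm = 1.807e+11 m.
Total orbital energy is E = −GMm/(2a); binding energy is E_bind = −E = GMm/(2a).
E_bind = 6.536e+20 · 1.606e+04 / (2 · 1.807e+11) J ≈ 2.904e+13 J = 29.04 TJ.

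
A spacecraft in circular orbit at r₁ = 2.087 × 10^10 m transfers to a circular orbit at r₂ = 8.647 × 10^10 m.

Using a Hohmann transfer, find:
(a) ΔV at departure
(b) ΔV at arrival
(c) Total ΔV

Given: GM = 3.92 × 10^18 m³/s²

Transfer semi-major axis: a_t = (r₁ + r₂)/2 = (2.087e+10 + 8.647e+10)/2 = 5.367e+10 m.
Circular speeds: v₁ = √(GM/r₁) = 13705.1 m/s, v₂ = √(GM/r₂) = 6733.03 m/s.
Transfer speeds (vis-viva v² = GM(2/r − 1/a_t)): v₁ᵗ = 17396 m/s, v₂ᵗ = 4198.61 m/s.
(a) ΔV₁ = |v₁ᵗ − v₁| ≈ 3691 m/s = 3.691 km/s.
(b) ΔV₂ = |v₂ − v₂ᵗ| ≈ 2534 m/s = 2.534 km/s.
(c) ΔV_total = ΔV₁ + ΔV₂ ≈ 6225 m/s = 6.225 km/s.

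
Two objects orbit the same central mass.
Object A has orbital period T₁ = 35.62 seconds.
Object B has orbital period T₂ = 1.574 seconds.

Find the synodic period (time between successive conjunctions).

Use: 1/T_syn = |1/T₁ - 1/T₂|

T_syn = |T₁ · T₂ / (T₁ − T₂)|.
T_syn = |35.62 · 1.574 / (35.62 − 1.574)| s ≈ 1.647 s = 1.647 seconds.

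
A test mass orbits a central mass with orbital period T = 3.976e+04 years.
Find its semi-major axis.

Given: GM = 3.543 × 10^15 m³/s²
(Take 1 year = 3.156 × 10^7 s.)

Convert to SI: T = 3.976e+04 years = 1.25483e+12 s.
Invert Kepler's third law: a = (GM · T² / (4π²))^(1/3).
Substituting T = 1.25483e+12 s and GM = 3.543e+15 m³/s²:
a = (3.543e+15 · (1.25483e+12)² / (4π²))^(1/3) m
a ≈ 5.209e+12 m = 5.209 Tm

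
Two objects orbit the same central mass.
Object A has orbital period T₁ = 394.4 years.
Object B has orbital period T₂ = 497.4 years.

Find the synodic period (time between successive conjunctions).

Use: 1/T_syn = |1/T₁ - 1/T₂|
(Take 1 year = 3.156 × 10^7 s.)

Convert to SI: T₁ = 394.4 years = 1.24473e+10 s; T₂ = 497.4 years = 1.56979e+10 s.
T_syn = |T₁ · T₂ / (T₁ − T₂)|.
T_syn = |1.24473e+10 · 1.56979e+10 / (1.24473e+10 − 1.56979e+10)| s ≈ 6.011e+10 s = 1905 years.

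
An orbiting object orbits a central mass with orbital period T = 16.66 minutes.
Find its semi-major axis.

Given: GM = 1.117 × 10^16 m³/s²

Convert to SI: T = 16.66 minutes = 999.6 s.
Invert Kepler's third law: a = (GM · T² / (4π²))^(1/3).
Substituting T = 999.6 s and GM = 1.117e+16 m³/s²:
a = (1.117e+16 · (999.6)² / (4π²))^(1/3) m
a ≈ 6.563e+06 m = 6.563 Mm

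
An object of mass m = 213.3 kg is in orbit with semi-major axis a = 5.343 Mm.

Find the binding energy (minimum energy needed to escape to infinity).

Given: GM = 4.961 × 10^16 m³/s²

Convert to SI: a = 5.343 Mm = 5.343e+06 m.
Total orbital energy is E = −GMm/(2a); binding energy is E_bind = −E = GMm/(2a).
E_bind = 4.961e+16 · 213.3 / (2 · 5.343e+06) J ≈ 9.903e+11 J = 990.3 GJ.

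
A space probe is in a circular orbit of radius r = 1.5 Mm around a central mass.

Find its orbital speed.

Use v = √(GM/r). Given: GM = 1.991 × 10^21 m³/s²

Convert to SI: r = 1.5 Mm = 1.5e+06 m.
For a circular orbit, gravity supplies the centripetal force, so v = √(GM / r).
v = √(1.991e+21 / 1.5e+06) m/s ≈ 3.643e+07 m/s = 3.643e+04 km/s.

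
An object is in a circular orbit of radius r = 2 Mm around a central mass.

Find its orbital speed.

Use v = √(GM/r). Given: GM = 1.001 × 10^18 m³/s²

Convert to SI: r = 2 Mm = 2e+06 m.
For a circular orbit, gravity supplies the centripetal force, so v = √(GM / r).
v = √(1.001e+18 / 2e+06) m/s ≈ 7.075e+05 m/s = 707.5 km/s.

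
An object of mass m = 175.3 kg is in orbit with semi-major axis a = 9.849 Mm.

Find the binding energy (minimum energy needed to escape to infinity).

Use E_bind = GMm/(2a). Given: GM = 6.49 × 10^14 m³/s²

Convert to SI: a = 9.849 Mm = 9.849e+06 m.
Total orbital energy is E = −GMm/(2a); binding energy is E_bind = −E = GMm/(2a).
E_bind = 6.49e+14 · 175.3 / (2 · 9.849e+06) J ≈ 5.776e+09 J = 5.776 GJ.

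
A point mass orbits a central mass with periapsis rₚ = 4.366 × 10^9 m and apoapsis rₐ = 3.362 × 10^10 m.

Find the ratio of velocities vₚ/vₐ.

Conservation of angular momentum gives rₚvₚ = rₐvₐ, so vₚ/vₐ = rₐ/rₚ.
vₚ/vₐ = 3.362e+10 / 4.366e+09 ≈ 7.7.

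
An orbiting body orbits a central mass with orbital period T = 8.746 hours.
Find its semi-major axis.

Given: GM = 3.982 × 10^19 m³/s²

Convert to SI: T = 8.746 hours = 31485.6 s.
Invert Kepler's third law: a = (GM · T² / (4π²))^(1/3).
Substituting T = 31485.6 s and GM = 3.982e+19 m³/s²:
a = (3.982e+19 · (31485.6)² / (4π²))^(1/3) m
a ≈ 1e+09 m = 1000 Mm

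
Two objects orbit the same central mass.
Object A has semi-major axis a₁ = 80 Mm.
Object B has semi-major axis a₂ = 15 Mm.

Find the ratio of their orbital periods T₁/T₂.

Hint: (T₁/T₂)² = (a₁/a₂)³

Convert to SI: a₁ = 80 Mm = 8e+07 m; a₂ = 15 Mm = 1.5e+07 m.
From Kepler's third law, (T₁/T₂)² = (a₁/a₂)³, so T₁/T₂ = (a₁/a₂)^(3/2).
a₁/a₂ = 8e+07 / 1.5e+07 = 5.33333.
T₁/T₂ = (5.33333)^(3/2) ≈ 12.32.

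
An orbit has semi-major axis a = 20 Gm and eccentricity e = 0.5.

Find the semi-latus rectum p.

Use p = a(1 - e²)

Convert to SI: a = 20 Gm = 2e+10 m.
p = a (1 − e²).
p = 2e+10 · (1 − (0.5)²) = 2e+10 · 0.75 ≈ 1.5e+10 m = 15 Gm.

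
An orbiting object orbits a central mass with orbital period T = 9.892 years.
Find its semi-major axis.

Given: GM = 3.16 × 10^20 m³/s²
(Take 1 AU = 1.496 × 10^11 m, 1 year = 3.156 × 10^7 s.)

Convert to SI: T = 9.892 years = 3.12192e+08 s.
Invert Kepler's third law: a = (GM · T² / (4π²))^(1/3).
Substituting T = 3.12192e+08 s and GM = 3.16e+20 m³/s²:
a = (3.16e+20 · (3.12192e+08)² / (4π²))^(1/3) m
a ≈ 9.206e+11 m = 6.154 AU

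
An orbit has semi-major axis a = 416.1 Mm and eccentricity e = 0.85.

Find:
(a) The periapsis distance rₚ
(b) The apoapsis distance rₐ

Convert to SI: a = 416.1 Mm = 4.161e+08 m.
(a) rₚ = a(1 − e) = 4.161e+08 · (1 − 0.85) = 4.161e+08 · 0.15 ≈ 6.242e+07 m = 62.42 Mm.
(b) rₐ = a(1 + e) = 4.161e+08 · (1 + 0.85) = 4.161e+08 · 1.85 ≈ 7.698e+08 m = 769.8 Mm.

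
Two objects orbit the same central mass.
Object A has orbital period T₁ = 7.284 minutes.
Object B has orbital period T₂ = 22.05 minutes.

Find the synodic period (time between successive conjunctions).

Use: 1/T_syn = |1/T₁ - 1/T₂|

Convert to SI: T₁ = 7.284 minutes = 437.04 s; T₂ = 22.05 minutes = 1323 s.
T_syn = |T₁ · T₂ / (T₁ − T₂)|.
T_syn = |437.04 · 1323 / (437.04 − 1323)| s ≈ 652.6 s = 10.88 minutes.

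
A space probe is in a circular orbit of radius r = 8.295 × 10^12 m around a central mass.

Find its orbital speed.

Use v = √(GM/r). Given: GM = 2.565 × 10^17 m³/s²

For a circular orbit, gravity supplies the centripetal force, so v = √(GM / r).
v = √(2.565e+17 / 8.295e+12) m/s ≈ 175.8 m/s = 175.8 m/s.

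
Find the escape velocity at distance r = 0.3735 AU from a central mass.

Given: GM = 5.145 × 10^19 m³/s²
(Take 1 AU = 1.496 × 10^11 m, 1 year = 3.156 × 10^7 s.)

Convert to SI: r = 0.3735 AU = 5.58756e+10 m.
Escape velocity comes from setting total energy to zero: ½v² − GM/r = 0 ⇒ v_esc = √(2GM / r).
v_esc = √(2 · 5.145e+19 / 5.58756e+10) m/s ≈ 4.291e+04 m/s = 9.053 AU/year.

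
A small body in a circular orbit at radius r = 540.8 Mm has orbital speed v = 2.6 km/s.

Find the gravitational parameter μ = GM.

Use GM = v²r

Convert to SI: r = 540.8 Mm = 5.408e+08 m; v = 2.6 km/s = 2600 m/s.
For a circular orbit v² = GM/r, so GM = v² · r.
GM = (2600)² · 5.408e+08 m³/s² ≈ 3.656e+15 m³/s² = 3.656 × 10^15 m³/s².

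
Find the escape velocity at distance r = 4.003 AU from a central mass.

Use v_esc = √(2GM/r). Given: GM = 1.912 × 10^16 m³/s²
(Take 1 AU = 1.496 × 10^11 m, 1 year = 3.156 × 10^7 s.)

Convert to SI: r = 4.003 AU = 5.98849e+11 m.
Escape velocity comes from setting total energy to zero: ½v² − GM/r = 0 ⇒ v_esc = √(2GM / r).
v_esc = √(2 · 1.912e+16 / 5.98849e+11) m/s ≈ 252.7 m/s = 0.05331 AU/year.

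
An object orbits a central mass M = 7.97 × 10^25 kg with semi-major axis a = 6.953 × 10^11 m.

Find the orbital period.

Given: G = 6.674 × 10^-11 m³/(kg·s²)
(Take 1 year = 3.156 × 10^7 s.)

GM = G · M = 6.674e-11 · 7.97e+25 = 5.31918e+15 m³/s².
Kepler's third law: T = 2π √(a³ / GM).
Substituting a = 6.953e+11 m and GM = 5.31918e+15 m³/s²:
T = 2π √((6.953e+11)³ / 5.31918e+15) s
T ≈ 4.995e+10 s = 1583 years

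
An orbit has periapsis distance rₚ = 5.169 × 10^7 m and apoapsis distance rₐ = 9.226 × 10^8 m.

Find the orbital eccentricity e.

e = (rₐ − rₚ) / (rₐ + rₚ).
e = (9.226e+08 − 5.169e+07) / (9.226e+08 + 5.169e+07) = 8.7091e+08 / 9.7429e+08 ≈ 0.8939.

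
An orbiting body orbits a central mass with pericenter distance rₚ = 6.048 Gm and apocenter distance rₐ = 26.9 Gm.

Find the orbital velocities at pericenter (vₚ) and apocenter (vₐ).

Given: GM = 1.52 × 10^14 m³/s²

Convert to SI: rₚ = 6.048 Gm = 6.048e+09 m; rₐ = 26.9 Gm = 2.69e+10 m.
Use the vis-viva equation v² = GM(2/r − 1/a) with a = (rₚ + rₐ)/2 = (6.048e+09 + 2.69e+10)/2 = 1.6474e+10 m.
vₚ = √(GM · (2/rₚ − 1/a)) = √(1.52e+14 · (2/6.048e+09 − 1/1.6474e+10)) m/s ≈ 202.6 m/s = 202.6 m/s.
vₐ = √(GM · (2/rₐ − 1/a)) = √(1.52e+14 · (2/2.69e+10 − 1/1.6474e+10)) m/s ≈ 45.55 m/s = 45.55 m/s.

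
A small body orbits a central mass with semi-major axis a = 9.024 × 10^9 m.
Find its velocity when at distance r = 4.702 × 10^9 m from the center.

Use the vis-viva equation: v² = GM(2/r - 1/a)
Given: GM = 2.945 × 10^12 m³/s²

Vis-viva: v = √(GM · (2/r − 1/a)).
2/r − 1/a = 2/4.702e+09 − 1/9.024e+09 = 3.14535e-10 m⁻¹.
v = √(2.945e+12 · 3.14535e-10) m/s ≈ 30.44 m/s = 30.44 m/s.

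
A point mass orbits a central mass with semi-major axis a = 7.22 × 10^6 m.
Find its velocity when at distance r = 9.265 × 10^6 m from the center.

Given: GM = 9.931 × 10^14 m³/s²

Vis-viva: v = √(GM · (2/r − 1/a)).
2/r − 1/a = 2/9.265e+06 − 1/7.22e+06 = 7.7362e-08 m⁻¹.
v = √(9.931e+14 · 7.7362e-08) m/s ≈ 8765 m/s = 8.765 km/s.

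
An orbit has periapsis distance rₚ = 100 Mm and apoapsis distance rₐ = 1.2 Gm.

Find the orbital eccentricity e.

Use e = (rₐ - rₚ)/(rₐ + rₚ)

Convert to SI: rₚ = 100 Mm = 1e+08 m; rₐ = 1.2 Gm = 1.2e+09 m.
e = (rₐ − rₚ) / (rₐ + rₚ).
e = (1.2e+09 − 1e+08) / (1.2e+09 + 1e+08) = 1.1e+09 / 1.3e+09 ≈ 0.8462.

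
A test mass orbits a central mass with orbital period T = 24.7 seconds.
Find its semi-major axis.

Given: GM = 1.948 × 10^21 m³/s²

Invert Kepler's third law: a = (GM · T² / (4π²))^(1/3).
Substituting T = 24.7 s and GM = 1.948e+21 m³/s²:
a = (1.948e+21 · (24.7)² / (4π²))^(1/3) m
a ≈ 3.111e+07 m = 3.111 × 10^7 m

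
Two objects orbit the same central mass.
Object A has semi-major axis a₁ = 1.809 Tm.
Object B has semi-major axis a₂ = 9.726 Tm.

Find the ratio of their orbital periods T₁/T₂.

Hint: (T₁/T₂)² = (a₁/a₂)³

Convert to SI: a₁ = 1.809 Tm = 1.809e+12 m; a₂ = 9.726 Tm = 9.726e+12 m.
From Kepler's third law, (T₁/T₂)² = (a₁/a₂)³, so T₁/T₂ = (a₁/a₂)^(3/2).
a₁/a₂ = 1.809e+12 / 9.726e+12 = 0.185996.
T₁/T₂ = (0.185996)^(3/2) ≈ 0.08022.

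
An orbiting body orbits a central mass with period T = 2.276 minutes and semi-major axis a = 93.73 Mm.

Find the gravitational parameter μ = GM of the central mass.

Convert to SI: T = 2.276 minutes = 136.56 s; a = 93.73 Mm = 9.373e+07 m.
GM = 4π² · a³ / T².
GM = 4π² · (9.373e+07)³ / (136.56)² m³/s² ≈ 1.743e+21 m³/s² = 1.743 × 10^21 m³/s².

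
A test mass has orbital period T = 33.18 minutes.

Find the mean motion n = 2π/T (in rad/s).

Convert to SI: T = 33.18 minutes = 1990.8 s.
n = 2π / T.
n = 2π / 1990.8 s ≈ 0.003156 rad/s.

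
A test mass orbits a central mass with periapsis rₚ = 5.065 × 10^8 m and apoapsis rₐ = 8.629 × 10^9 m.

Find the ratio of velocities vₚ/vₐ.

Conservation of angular momentum gives rₚvₚ = rₐvₐ, so vₚ/vₐ = rₐ/rₚ.
vₚ/vₐ = 8.629e+09 / 5.065e+08 ≈ 17.04.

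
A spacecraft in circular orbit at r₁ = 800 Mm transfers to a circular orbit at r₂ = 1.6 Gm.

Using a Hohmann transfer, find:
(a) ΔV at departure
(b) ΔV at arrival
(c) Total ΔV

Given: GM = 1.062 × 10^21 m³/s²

Convert to SI: r₁ = 800 Mm = 8e+08 m; r₂ = 1.6 Gm = 1.6e+09 m.
Transfer semi-major axis: a_t = (r₁ + r₂)/2 = (8e+08 + 1.6e+09)/2 = 1.2e+09 m.
Circular speeds: v₁ = √(GM/r₁) = 1.15217e+06 m/s, v₂ = √(GM/r₂) = 814709 m/s.
Transfer speeds (vis-viva v² = GM(2/r − 1/a_t)): v₁ᵗ = 1.33041e+06 m/s, v₂ᵗ = 665207 m/s.
(a) ΔV₁ = |v₁ᵗ − v₁| ≈ 1.782e+05 m/s = 178.2 km/s.
(b) ΔV₂ = |v₂ − v₂ᵗ| ≈ 1.495e+05 m/s = 149.5 km/s.
(c) ΔV_total = ΔV₁ + ΔV₂ ≈ 3.277e+05 m/s = 327.7 km/s.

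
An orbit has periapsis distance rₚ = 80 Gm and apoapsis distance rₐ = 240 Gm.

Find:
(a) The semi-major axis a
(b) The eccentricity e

Convert to SI: rₚ = 80 Gm = 8e+10 m; rₐ = 240 Gm = 2.4e+11 m.
(a) a = (rₚ + rₐ) / 2 = (8e+10 + 2.4e+11) / 2 ≈ 1.6e+11 m = 160 Gm.
(b) e = (rₐ − rₚ) / (rₐ + rₚ) = (2.4e+11 − 8e+10) / (2.4e+11 + 8e+10) ≈ 0.5.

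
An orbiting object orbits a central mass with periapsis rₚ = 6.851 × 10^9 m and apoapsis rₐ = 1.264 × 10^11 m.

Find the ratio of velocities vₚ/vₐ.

Conservation of angular momentum gives rₚvₚ = rₐvₐ, so vₚ/vₐ = rₐ/rₚ.
vₚ/vₐ = 1.264e+11 / 6.851e+09 ≈ 18.45.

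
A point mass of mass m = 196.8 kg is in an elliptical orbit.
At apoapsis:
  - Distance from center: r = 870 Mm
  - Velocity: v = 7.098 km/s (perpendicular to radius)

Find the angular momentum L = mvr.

Convert to SI: r = 870 Mm = 8.7e+08 m; v = 7.098 km/s = 7098 m/s.
Since v is perpendicular to r, L = m · v · r.
L = 196.8 · 7098 · 8.7e+08 kg·m²/s ≈ 1.215e+15 kg·m²/s.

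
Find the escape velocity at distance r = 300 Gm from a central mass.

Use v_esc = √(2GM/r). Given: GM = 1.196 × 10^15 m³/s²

Convert to SI: r = 300 Gm = 3e+11 m.
Escape velocity comes from setting total energy to zero: ½v² − GM/r = 0 ⇒ v_esc = √(2GM / r).
v_esc = √(2 · 1.196e+15 / 3e+11) m/s ≈ 89.29 m/s = 89.29 m/s.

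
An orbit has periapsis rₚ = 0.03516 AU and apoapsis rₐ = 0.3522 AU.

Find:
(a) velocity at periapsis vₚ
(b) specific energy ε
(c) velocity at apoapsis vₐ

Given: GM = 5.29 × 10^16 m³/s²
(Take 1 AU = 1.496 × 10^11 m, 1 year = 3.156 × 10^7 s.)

Convert to SI: rₚ = 0.03516 AU = 5.25994e+09 m; rₐ = 0.3522 AU = 5.26891e+10 m.
(a) With a = (rₚ + rₐ)/2 = 2.89745e+10 m, vₚ = √(GM (2/rₚ − 1/a)) = √(5.29e+16 · (2/5.25994e+09 − 1/2.89745e+10)) m/s ≈ 4277 m/s
(b) With a = (rₚ + rₐ)/2 = 2.89745e+10 m, ε = −GM/(2a) = −5.29e+16/(2 · 2.89745e+10) J/kg ≈ -9.129e+05 J/kg
(c) With a = (rₚ + rₐ)/2 = 2.89745e+10 m, vₐ = √(GM (2/rₐ − 1/a)) = √(5.29e+16 · (2/5.26891e+10 − 1/2.89745e+10)) m/s ≈ 426.9 m/s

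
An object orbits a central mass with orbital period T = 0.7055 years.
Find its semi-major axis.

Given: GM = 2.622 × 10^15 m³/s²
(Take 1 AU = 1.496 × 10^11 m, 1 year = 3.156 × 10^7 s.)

Convert to SI: T = 0.7055 years = 2.22656e+07 s.
Invert Kepler's third law: a = (GM · T² / (4π²))^(1/3).
Substituting T = 2.22656e+07 s and GM = 2.622e+15 m³/s²:
a = (2.622e+15 · (2.22656e+07)² / (4π²))^(1/3) m
a ≈ 3.205e+09 m = 0.02142 AU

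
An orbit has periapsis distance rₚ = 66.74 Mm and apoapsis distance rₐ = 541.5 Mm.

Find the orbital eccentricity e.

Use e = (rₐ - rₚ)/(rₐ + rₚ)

Convert to SI: rₚ = 66.74 Mm = 6.674e+07 m; rₐ = 541.5 Mm = 5.415e+08 m.
e = (rₐ − rₚ) / (rₐ + rₚ).
e = (5.415e+08 − 6.674e+07) / (5.415e+08 + 6.674e+07) = 4.7476e+08 / 6.0824e+08 ≈ 0.7805.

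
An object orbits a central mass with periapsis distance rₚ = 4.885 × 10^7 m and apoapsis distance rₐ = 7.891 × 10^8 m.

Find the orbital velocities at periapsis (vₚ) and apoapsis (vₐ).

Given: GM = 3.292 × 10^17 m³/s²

Use the vis-viva equation v² = GM(2/r − 1/a) with a = (rₚ + rₐ)/2 = (4.885e+07 + 7.891e+08)/2 = 4.18975e+08 m.
vₚ = √(GM · (2/rₚ − 1/a)) = √(3.292e+17 · (2/4.885e+07 − 1/4.18975e+08)) m/s ≈ 1.127e+05 m/s = 112.7 km/s.
vₐ = √(GM · (2/rₐ − 1/a)) = √(3.292e+17 · (2/7.891e+08 − 1/4.18975e+08)) m/s ≈ 6974 m/s = 6.974 km/s.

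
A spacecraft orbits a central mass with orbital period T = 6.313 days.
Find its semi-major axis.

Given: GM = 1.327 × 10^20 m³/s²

Convert to SI: T = 6.313 days = 545443 s.
Invert Kepler's third law: a = (GM · T² / (4π²))^(1/3).
Substituting T = 545443 s and GM = 1.327e+20 m³/s²:
a = (1.327e+20 · (545443)² / (4π²))^(1/3) m
a ≈ 1e+10 m = 10 Gm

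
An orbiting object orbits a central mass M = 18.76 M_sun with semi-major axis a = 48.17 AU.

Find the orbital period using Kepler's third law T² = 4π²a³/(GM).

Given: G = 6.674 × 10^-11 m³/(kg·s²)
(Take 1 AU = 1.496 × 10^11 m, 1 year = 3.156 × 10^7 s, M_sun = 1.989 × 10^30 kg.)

Convert to SI: a = 48.17 AU = 7.20623e+12 m; M = 18.76 M_sun = 3.73136e+31 kg.
GM = G · M = 6.674e-11 · 3.73136e+31 = 2.49031e+21 m³/s².
Kepler's third law: T = 2π √(a³ / GM).
Substituting a = 7.20623e+12 m and GM = 2.49031e+21 m³/s²:
T = 2π √((7.20623e+12)³ / 2.49031e+21) s
T ≈ 2.436e+09 s = 77.18 years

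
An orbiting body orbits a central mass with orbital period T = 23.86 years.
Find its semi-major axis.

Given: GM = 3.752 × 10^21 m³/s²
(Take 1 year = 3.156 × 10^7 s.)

Convert to SI: T = 23.86 years = 7.53022e+08 s.
Invert Kepler's third law: a = (GM · T² / (4π²))^(1/3).
Substituting T = 7.53022e+08 s and GM = 3.752e+21 m³/s²:
a = (3.752e+21 · (7.53022e+08)² / (4π²))^(1/3) m
a ≈ 3.777e+12 m = 3.777 Tm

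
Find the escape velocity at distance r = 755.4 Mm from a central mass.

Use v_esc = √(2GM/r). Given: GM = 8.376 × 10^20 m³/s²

Convert to SI: r = 755.4 Mm = 7.554e+08 m.
Escape velocity comes from setting total energy to zero: ½v² − GM/r = 0 ⇒ v_esc = √(2GM / r).
v_esc = √(2 · 8.376e+20 / 7.554e+08) m/s ≈ 1.489e+06 m/s = 1489 km/s.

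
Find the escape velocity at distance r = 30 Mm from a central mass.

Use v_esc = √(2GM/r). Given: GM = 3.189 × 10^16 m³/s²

Convert to SI: r = 30 Mm = 3e+07 m.
Escape velocity comes from setting total energy to zero: ½v² − GM/r = 0 ⇒ v_esc = √(2GM / r).
v_esc = √(2 · 3.189e+16 / 3e+07) m/s ≈ 4.611e+04 m/s = 46.11 km/s.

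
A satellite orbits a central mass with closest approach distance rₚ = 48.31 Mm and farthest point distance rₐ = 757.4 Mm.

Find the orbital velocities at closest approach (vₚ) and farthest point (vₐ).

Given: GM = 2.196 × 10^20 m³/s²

Convert to SI: rₚ = 48.31 Mm = 4.831e+07 m; rₐ = 757.4 Mm = 7.574e+08 m.
Use the vis-viva equation v² = GM(2/r − 1/a) with a = (rₚ + rₐ)/2 = (4.831e+07 + 7.574e+08)/2 = 4.02855e+08 m.
vₚ = √(GM · (2/rₚ − 1/a)) = √(2.196e+20 · (2/4.831e+07 − 1/4.02855e+08)) m/s ≈ 2.923e+06 m/s = 2923 km/s.
vₐ = √(GM · (2/rₐ − 1/a)) = √(2.196e+20 · (2/7.574e+08 − 1/4.02855e+08)) m/s ≈ 1.865e+05 m/s = 186.5 km/s.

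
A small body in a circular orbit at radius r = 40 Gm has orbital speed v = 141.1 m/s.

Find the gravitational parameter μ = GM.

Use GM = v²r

Convert to SI: r = 40 Gm = 4e+10 m.
For a circular orbit v² = GM/r, so GM = v² · r.
GM = (141.1)² · 4e+10 m³/s² ≈ 7.964e+14 m³/s² = 7.964 × 10^14 m³/s².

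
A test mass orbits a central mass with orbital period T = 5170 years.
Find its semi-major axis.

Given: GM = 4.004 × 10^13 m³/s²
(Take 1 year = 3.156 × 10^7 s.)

Convert to SI: T = 5170 years = 1.63165e+11 s.
Invert Kepler's third law: a = (GM · T² / (4π²))^(1/3).
Substituting T = 1.63165e+11 s and GM = 4.004e+13 m³/s²:
a = (4.004e+13 · (1.63165e+11)² / (4π²))^(1/3) m
a ≈ 3e+11 m = 300 Gm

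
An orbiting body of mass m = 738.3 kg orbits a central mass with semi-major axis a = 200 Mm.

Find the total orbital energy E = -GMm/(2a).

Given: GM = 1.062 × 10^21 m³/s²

Convert to SI: a = 200 Mm = 2e+08 m.
E = −GMm / (2a).
E = −1.062e+21 · 738.3 / (2 · 2e+08) J ≈ -1.96e+15 J = -1.96 PJ.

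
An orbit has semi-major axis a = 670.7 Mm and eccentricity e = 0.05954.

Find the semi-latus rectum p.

Convert to SI: a = 670.7 Mm = 6.707e+08 m.
p = a (1 − e²).
p = 6.707e+08 · (1 − (0.05954)²) = 6.707e+08 · 0.996455 ≈ 6.683e+08 m = 668.3 Mm.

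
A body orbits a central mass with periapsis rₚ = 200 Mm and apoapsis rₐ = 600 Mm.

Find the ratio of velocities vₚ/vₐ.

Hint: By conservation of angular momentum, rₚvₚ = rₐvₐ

Convert to SI: rₚ = 200 Mm = 2e+08 m; rₐ = 600 Mm = 6e+08 m.
Conservation of angular momentum gives rₚvₚ = rₐvₐ, so vₚ/vₐ = rₐ/rₚ.
vₚ/vₐ = 6e+08 / 2e+08 ≈ 3.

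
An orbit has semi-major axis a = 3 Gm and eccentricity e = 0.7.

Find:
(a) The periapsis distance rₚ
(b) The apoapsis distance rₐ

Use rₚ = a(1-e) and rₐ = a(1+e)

Convert to SI: a = 3 Gm = 3e+09 m.
(a) rₚ = a(1 − e) = 3e+09 · (1 − 0.7) = 3e+09 · 0.3 ≈ 9e+08 m = 900 Mm.
(b) rₐ = a(1 + e) = 3e+09 · (1 + 0.7) = 3e+09 · 1.7 ≈ 5.1e+09 m = 5.1 Gm.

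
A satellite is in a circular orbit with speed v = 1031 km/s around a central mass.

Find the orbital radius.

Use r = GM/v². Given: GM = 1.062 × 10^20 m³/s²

Convert to SI: v = 1031 km/s = 1.031e+06 m/s.
For a circular orbit, v² = GM / r, so r = GM / v².
r = 1.062e+20 / (1.031e+06)² m ≈ 9.991e+07 m = 99.91 Mm.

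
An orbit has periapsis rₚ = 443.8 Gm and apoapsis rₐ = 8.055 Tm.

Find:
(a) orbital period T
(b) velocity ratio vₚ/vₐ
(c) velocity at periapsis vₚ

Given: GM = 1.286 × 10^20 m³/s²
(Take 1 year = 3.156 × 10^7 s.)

Convert to SI: rₚ = 443.8 Gm = 4.438e+11 m; rₐ = 8.055 Tm = 8.055e+12 m.
(a) With a = (rₚ + rₐ)/2 = 4.2494e+12 m, T = 2π √(a³/GM) = 2π √((4.2494e+12)³/1.286e+20) s ≈ 4.853e+09 s
(b) Conservation of angular momentum (rₚvₚ = rₐvₐ) gives vₚ/vₐ = rₐ/rₚ = 8.055e+12/4.438e+11 ≈ 18.15
(c) With a = (rₚ + rₐ)/2 = 4.2494e+12 m, vₚ = √(GM (2/rₚ − 1/a)) = √(1.286e+20 · (2/4.438e+11 − 1/4.2494e+12)) m/s ≈ 2.344e+04 m/s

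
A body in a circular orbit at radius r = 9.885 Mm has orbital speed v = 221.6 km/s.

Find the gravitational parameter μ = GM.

Convert to SI: r = 9.885 Mm = 9.885e+06 m; v = 221.6 km/s = 221600 m/s.
For a circular orbit v² = GM/r, so GM = v² · r.
GM = (221600)² · 9.885e+06 m³/s² ≈ 4.854e+17 m³/s² = 4.854 × 10^17 m³/s².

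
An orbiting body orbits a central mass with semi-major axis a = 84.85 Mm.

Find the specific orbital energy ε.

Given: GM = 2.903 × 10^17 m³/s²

Convert to SI: a = 84.85 Mm = 8.485e+07 m.
ε = −GM / (2a).
ε = −2.903e+17 / (2 · 8.485e+07) J/kg ≈ -1.711e+09 J/kg = -1.711 GJ/kg.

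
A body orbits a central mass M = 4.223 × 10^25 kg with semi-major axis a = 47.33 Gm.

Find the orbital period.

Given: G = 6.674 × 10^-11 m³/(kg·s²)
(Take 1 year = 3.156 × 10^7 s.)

Convert to SI: a = 47.33 Gm = 4.733e+10 m.
GM = G · M = 6.674e-11 · 4.223e+25 = 2.81843e+15 m³/s².
Kepler's third law: T = 2π √(a³ / GM).
Substituting a = 4.733e+10 m and GM = 2.81843e+15 m³/s²:
T = 2π √((4.733e+10)³ / 2.81843e+15) s
T ≈ 1.219e+09 s = 38.61 years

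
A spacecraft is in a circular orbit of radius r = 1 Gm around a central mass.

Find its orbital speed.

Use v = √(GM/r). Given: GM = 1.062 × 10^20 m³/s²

Convert to SI: r = 1 Gm = 1e+09 m.
For a circular orbit, gravity supplies the centripetal force, so v = √(GM / r).
v = √(1.062e+20 / 1e+09) m/s ≈ 3.259e+05 m/s = 325.9 km/s.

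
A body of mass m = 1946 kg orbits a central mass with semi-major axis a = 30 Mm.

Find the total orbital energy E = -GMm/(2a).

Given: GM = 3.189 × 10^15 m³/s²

Convert to SI: a = 30 Mm = 3e+07 m.
E = −GMm / (2a).
E = −3.189e+15 · 1946 / (2 · 3e+07) J ≈ -1.034e+11 J = -103.4 GJ.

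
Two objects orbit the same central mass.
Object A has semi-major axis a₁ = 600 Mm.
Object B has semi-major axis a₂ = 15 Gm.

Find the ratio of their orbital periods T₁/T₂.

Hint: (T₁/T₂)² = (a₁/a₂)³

Convert to SI: a₁ = 600 Mm = 6e+08 m; a₂ = 15 Gm = 1.5e+10 m.
From Kepler's third law, (T₁/T₂)² = (a₁/a₂)³, so T₁/T₂ = (a₁/a₂)^(3/2).
a₁/a₂ = 6e+08 / 1.5e+10 = 0.04.
T₁/T₂ = (0.04)^(3/2) ≈ 0.008.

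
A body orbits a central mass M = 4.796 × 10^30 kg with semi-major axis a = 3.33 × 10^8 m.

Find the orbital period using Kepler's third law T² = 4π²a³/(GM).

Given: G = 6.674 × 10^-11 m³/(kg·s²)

GM = G · M = 6.674e-11 · 4.796e+30 = 3.20085e+20 m³/s².
Kepler's third law: T = 2π √(a³ / GM).
Substituting a = 3.33e+08 m and GM = 3.20085e+20 m³/s²:
T = 2π √((3.33e+08)³ / 3.20085e+20) s
T ≈ 2134 s = 35.57 minutes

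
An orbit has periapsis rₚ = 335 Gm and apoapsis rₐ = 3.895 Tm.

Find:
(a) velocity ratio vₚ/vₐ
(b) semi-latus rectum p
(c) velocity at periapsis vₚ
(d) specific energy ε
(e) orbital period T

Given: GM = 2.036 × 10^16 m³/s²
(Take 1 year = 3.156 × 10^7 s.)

Convert to SI: rₚ = 335 Gm = 3.35e+11 m; rₐ = 3.895 Tm = 3.895e+12 m.
(a) Conservation of angular momentum (rₚvₚ = rₐvₐ) gives vₚ/vₐ = rₐ/rₚ = 3.895e+12/3.35e+11 ≈ 11.63
(b) From a = (rₚ + rₐ)/2 = 2.115e+12 m and e = (rₐ − rₚ)/(rₐ + rₚ) = 0.841608, p = a(1 − e²) = 2.115e+12 · (1 − (0.841608)²) ≈ 6.169e+11 m
(c) With a = (rₚ + rₐ)/2 = 2.115e+12 m, vₚ = √(GM (2/rₚ − 1/a)) = √(2.036e+16 · (2/3.35e+11 − 1/2.115e+12)) m/s ≈ 334.6 m/s
(d) With a = (rₚ + rₐ)/2 = 2.115e+12 m, ε = −GM/(2a) = −2.036e+16/(2 · 2.115e+12) J/kg ≈ -4813 J/kg
(e) With a = (rₚ + rₐ)/2 = 2.115e+12 m, T = 2π √(a³/GM) = 2π √((2.115e+12)³/2.036e+16) s ≈ 1.354e+11 s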